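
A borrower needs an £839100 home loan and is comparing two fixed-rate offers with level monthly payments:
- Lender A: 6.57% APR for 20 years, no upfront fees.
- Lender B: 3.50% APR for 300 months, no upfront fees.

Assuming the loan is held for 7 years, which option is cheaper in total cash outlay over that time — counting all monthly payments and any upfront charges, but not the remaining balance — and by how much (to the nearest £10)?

Lender A: at 6.57% the monthly rate is 0.0054750, so the payment is 839,100 × 0.0054750 / (1 − 1.0054750^−240) = £6,290.73.
Lender B: at 3.50% the monthly rate is 0.0029167, so the payment is 839,100 × 0.0029167 / (1 − 1.0029167^−300) = £4,200.73.
Over 84 months: Lender A costs 84 × £6,290.73 = £528,421.32; Lender B costs 84 × £4,200.73 = £352,861.32.
Lender B is cheaper by £528,421.32 − £352,861.32 = £175,560.00.

Lender B by £175,560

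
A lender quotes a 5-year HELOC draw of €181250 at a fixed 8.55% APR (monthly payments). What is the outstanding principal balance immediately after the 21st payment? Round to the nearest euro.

With monthly rate i = 8.55%/12 = 0.0071250, the balance after k of n payments is P · [(1+i)^n − (1+i)^k] / [(1+i)^n − 1].
(1+0.0071250)^60 = 1.53109662 and (1+0.0071250)^21 = 1.16078265, so the balance is 181,250 × (1.53109662 − 1.16078265) / (1.53109662 − 1) = €126,378.90.

€126,379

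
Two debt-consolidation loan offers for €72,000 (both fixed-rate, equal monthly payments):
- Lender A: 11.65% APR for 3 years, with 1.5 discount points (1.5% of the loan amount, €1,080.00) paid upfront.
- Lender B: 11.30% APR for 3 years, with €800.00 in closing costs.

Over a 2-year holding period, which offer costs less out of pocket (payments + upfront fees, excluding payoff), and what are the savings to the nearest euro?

Lender A: monthly rate = 11.65%/12 = 0.0097083; payment = 72,000 × 0.0097083 / (1 − (1+0.0097083)^−36) = €2,379.41.
Lender B: monthly rate = 11.3%/12 = 0.0094167; payment = 72,000 × 0.0094167 / (1 − (1+0.0094167)^−36) = €2,367.43.
Over 24 months: Lender A costs 24 × €2,379.41 + €1,080.00 = €58,185.84; Lender B costs 24 × €2,367.43 + €800.00 = €57,618.32.
Lender B is cheaper by €58,185.84 − €57,618.32 = €567.52.

Lender B by €568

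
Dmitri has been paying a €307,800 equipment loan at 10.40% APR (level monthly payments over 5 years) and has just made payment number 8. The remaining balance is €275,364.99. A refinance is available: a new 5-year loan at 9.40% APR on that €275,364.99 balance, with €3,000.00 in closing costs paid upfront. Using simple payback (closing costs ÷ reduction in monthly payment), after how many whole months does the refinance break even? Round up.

Current payment = 307,800 × 10.4%/12 / (1 − (1+0.0086667)^−60) = €6,600.59.
Refinanced payment = 275,364.99 × 0.0078333 / (1 − (1+0.0078333)^−60) = €5,769.73.
Monthly savings = €6,600.59 − €5,769.73 = €830.86.
Break-even = €3,000.00 / €830.86 = 3.61 → 4 months.

4 months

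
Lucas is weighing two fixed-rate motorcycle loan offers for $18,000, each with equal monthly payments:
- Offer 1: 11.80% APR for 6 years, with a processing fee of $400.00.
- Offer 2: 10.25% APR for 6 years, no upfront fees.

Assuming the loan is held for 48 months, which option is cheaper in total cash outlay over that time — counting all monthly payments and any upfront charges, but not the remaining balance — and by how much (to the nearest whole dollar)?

Offer 2 by $1,086

Offer 1: at 11.80% the monthly rate is 0.0098333, so the payment is 18,000 × 0.0098333 / (1 − 1.0098333^−72) = $350.03.
Offer 2: monthly rate = 10.25%/12 = 0.0085417; payment = 18,000 × 0.0085417 / (1 − (1+0.0085417)^−72) = $335.74.
Over 48 months: Offer 1 costs 48 × $350.03 + $400.00 = $17,201.44; Offer 2 costs 48 × $335.74 = $16,115.52.
Offer 2 is cheaper by $17,201.44 − $16,115.52 = $1,085.92.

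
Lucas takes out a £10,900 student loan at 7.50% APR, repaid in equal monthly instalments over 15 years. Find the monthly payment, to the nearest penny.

At 7.50% the monthly rate is 0.0062500, so the payment is 10,900 × 0.0062500 / (1 − 1.0062500^−180) = £101.04.

£101.04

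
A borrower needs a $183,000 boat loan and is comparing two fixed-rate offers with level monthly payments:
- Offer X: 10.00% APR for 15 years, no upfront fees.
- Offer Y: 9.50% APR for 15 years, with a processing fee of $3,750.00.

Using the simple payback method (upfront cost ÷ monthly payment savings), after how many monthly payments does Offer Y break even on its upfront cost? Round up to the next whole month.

68 months

Offer X: monthly rate = 10%/12 = 0.0083333; payment = 183,000 × 0.0083333 / (1 − (1+0.0083333)^−180) = $1,966.53.
Offer Y: at 9.50% the monthly rate is 0.0079167, so the payment is 183,000 × 0.0079167 / (1 − 1.0079167^−180) = $1,910.93.
Monthly savings = $1,966.53 − $1,910.93 = $55.60.
Break-even = $3,750.00 / $55.60 = 67.45 → 68 months.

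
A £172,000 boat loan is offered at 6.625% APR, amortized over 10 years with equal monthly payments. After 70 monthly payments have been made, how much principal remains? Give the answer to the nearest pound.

£85,606

With monthly rate i = 6.625%/12 = 0.0055208, the balance after k of n payments is P · [(1+i)^n − (1+i)^k] / [(1+i)^n − 1].
(1+0.0055208)^120 = 1.93610443 and (1+0.0055208)^70 = 1.47019561, so the balance is 172,000 × (1.93610443 − 1.47019561) / (1.93610443 − 1) = £85,606.17.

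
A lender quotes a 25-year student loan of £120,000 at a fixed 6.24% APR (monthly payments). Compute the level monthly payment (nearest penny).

Monthly rate = 6.24%/12 = 0.0052000; payment = 120,000 × 0.0052000 / (1 − (1+0.0052000)^−300) = £790.86.

£790.86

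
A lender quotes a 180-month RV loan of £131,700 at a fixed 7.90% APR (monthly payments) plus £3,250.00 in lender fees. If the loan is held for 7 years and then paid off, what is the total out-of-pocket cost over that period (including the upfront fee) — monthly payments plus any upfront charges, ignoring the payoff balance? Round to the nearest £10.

£108,330

At 7.90% the monthly rate is 0.0065833, so the payment is 131,700 × 0.0065833 / (1 − 1.0065833^−180) = £1,251.00.
Total outlay = 84 × £1,251.00 + £3,250.00 = £108,334.00.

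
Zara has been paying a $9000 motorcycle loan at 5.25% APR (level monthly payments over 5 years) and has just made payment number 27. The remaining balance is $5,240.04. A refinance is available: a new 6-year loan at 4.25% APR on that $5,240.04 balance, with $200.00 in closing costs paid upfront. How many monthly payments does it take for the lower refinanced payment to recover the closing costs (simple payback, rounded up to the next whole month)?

3 months

Current payment = 9,000 × 5.25%/12 / (1 − (1+0.0043750)^−60) = $170.87.
Refinanced payment = 5,240.04 × 0.0035417 / (1 − (1+0.0035417)^−72) = $82.58.
Monthly savings = $170.87 − $82.58 = $88.29.
Break-even = $200.00 / $88.29 = 2.27 → 3 months.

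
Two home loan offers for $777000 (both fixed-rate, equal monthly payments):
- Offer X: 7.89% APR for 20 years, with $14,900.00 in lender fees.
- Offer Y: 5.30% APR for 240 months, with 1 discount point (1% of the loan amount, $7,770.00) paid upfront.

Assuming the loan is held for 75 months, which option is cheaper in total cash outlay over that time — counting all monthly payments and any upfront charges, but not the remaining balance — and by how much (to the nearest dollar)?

Offer Y by $96,271

Offer X: at 7.89% the monthly rate is 0.0065750, so the payment is 777,000 × 0.0065750 / (1 − 1.0065750^−240) = $6,446.05.
Offer Y: at 5.30% the monthly rate is 0.0044167, so the payment is 777,000 × 0.0044167 / (1 − 1.0044167^−240) = $5,257.50.
Over 75 months: Offer X costs 75 × $6,446.05 + $14,900.00 = $498,353.75; Offer Y costs 75 × $5,257.50 + $7,770.00 = $402,082.50.
Offer Y is cheaper by $498,353.75 − $402,082.50 = $96,271.25.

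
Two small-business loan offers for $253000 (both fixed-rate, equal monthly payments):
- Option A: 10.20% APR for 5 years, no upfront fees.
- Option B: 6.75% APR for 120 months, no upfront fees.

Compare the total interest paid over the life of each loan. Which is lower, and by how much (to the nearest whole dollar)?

Option A: monthly rate = 10.2%/12 = 0.0085000; payment = 253,000 × 0.0085000 / (1 − (1+0.0085000)^−60) = $5,400.43.
Total interest on Option A = 60 × $5,400.43 − $253,000 = $71,025.80.
Option B: at 6.75% the monthly rate is 0.0056250, so the payment is 253,000 × 0.0056250 / (1 − 1.0056250^−120) = $2,905.05.
Total interest on Option B = 120 × $2,905.05 − $253,000 = $95,606.00.
Option A is lower by $24,580.20.

Option A by $24,580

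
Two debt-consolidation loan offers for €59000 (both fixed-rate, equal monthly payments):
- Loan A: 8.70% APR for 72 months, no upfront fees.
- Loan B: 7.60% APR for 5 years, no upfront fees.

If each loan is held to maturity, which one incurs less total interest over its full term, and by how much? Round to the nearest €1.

Loan B by €4,839

Loan A: monthly rate = 8.7%/12 = 0.0072500; payment = 59,000 × 0.0072500 / (1 − (1+0.0072500)^−72) = €1,054.74.
Total interest on Loan A = 72 × €1,054.74 − €59,000 = €16,941.28.
Loan B: at 7.60% the monthly rate is 0.0063333, so the payment is 59,000 × 0.0063333 / (1 − 1.0063333^−60) = €1,185.04.
Total interest on Loan B = 60 × €1,185.04 − €59,000 = €12,102.40.
Loan B is lower by €4,838.88.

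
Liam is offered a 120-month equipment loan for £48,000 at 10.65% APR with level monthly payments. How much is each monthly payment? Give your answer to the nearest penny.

£651.73

At 10.65% the monthly rate is 0.0088750, so the payment is 48,000 × 0.0088750 / (1 − 1.0088750^−120) = £651.73.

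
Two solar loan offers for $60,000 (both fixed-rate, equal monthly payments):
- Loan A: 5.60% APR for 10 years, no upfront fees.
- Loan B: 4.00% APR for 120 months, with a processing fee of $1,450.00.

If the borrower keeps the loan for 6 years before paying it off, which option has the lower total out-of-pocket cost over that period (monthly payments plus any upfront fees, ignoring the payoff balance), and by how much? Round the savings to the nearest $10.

Loan B by $1,910

Loan A: at 5.60% the monthly rate is 0.0046667, so the payment is 60,000 × 0.0046667 / (1 − 1.0046667^−120) = $654.13.
Loan B: monthly rate = 4%/12 = 0.0033333; payment = 60,000 × 0.0033333 / (1 − (1+0.0033333)^−120) = $607.47.
Over 72 months: Loan A costs 72 × $654.13 = $47,097.36; Loan B costs 72 × $607.47 + $1,450.00 = $45,187.84.
Loan B is cheaper by $47,097.36 − $45,187.84 = $1,909.52.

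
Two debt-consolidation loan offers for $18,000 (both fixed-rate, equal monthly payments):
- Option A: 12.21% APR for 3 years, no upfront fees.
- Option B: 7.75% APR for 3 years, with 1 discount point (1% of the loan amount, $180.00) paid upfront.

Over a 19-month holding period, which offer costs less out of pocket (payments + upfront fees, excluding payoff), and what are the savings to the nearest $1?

Option A: at 12.21% the monthly rate is 0.0101750, so the payment is 18,000 × 0.0101750 / (1 − 1.0101750^−36) = $599.66.
Option B: at 7.75% the monthly rate is 0.0064583, so the payment is 18,000 × 0.0064583 / (1 − 1.0064583^−36) = $561.98.
Over 19 months: Option A costs 19 × $599.66 = $11,393.54; Option B costs 19 × $561.98 + $180.00 = $10,857.62.
Option B is cheaper by $11,393.54 − $10,857.62 = $535.92.

Option B by $536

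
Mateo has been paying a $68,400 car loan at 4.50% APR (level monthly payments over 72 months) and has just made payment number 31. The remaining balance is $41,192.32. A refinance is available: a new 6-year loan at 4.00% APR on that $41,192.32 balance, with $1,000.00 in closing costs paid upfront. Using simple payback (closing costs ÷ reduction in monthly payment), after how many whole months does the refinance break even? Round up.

3 months

Current payment = 68,400 × 4.5%/12 / (1 − (1+0.0037500)^−72) = $1,085.78.
Refinanced payment = 41,192.32 × 0.0033333 / (1 − (1+0.0033333)^−72) = $644.46.
Monthly savings = $1,085.78 − $644.46 = $441.32.
Break-even = $1,000.00 / $441.32 = 2.27 → 3 months.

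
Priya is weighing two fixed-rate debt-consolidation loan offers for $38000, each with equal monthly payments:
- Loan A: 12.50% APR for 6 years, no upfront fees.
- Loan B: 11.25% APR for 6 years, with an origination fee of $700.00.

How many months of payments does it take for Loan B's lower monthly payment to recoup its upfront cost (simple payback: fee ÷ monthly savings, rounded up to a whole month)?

Loan A: monthly rate = 12.5%/12 = 0.0104167; payment = 38,000 × 0.0104167 / (1 − (1+0.0104167)^−72) = $752.82.
Loan B: monthly rate = 11.25%/12 = 0.0093750; payment = 38,000 × 0.0093750 / (1 − (1+0.0093750)^−72) = $728.17.
Monthly savings = $752.82 − $728.17 = $24.65.
Break-even = $700.00 / $24.65 = 28.40 → 29 months.

29 months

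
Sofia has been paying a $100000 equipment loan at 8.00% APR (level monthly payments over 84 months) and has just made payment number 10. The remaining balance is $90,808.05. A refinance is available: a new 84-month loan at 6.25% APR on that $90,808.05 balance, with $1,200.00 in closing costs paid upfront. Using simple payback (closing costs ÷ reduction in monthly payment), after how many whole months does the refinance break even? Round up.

Current payment = 100,000 × 8%/12 / (1 − (1+0.0066667)^−84) = $1,558.62.
Refinanced payment = 90,808.05 × 0.0052083 / (1 − (1+0.0052083)^−84) = $1,337.48.
Monthly savings = $1,558.62 − $1,337.48 = $221.14.
Break-even = $1,200.00 / $221.14 = 5.43 → 6 months.

6 months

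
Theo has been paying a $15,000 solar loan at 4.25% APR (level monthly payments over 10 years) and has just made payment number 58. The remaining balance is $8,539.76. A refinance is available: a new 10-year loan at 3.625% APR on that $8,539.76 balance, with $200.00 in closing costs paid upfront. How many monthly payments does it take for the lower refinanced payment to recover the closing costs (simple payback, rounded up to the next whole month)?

Current payment = 15,000 × 4.25%/12 / (1 − (1+0.0035417)^−120) = $153.66.
Refinanced payment = 8,539.76 × 0.0030208 / (1 − (1+0.0030208)^−120) = $84.95.
Monthly savings = $153.66 − $84.95 = $68.71.
Break-even = $200.00 / $68.71 = 2.91 → 3 months.

3 months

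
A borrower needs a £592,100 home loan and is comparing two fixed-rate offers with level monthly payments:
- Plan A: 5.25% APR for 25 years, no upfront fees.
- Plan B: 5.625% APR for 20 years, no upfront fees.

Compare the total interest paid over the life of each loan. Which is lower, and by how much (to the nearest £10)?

Plan A: monthly rate = 5.25%/12 = 0.0043750; payment = 592,100 × 0.0043750 / (1 − (1+0.0043750)^−300) = £3,548.15.
Total interest on Plan A = 300 × £3,548.15 − £592,100 = £472,345.00.
Plan B: at 5.625% the monthly rate is 0.0046875, so the payment is 592,100 × 0.0046875 / (1 − 1.0046875^−240) = £4,114.90.
Total interest on Plan B = 240 × £4,114.90 − £592,100 = £395,476.00.
Plan B is lower by £76,869.00.

Plan B by £76,870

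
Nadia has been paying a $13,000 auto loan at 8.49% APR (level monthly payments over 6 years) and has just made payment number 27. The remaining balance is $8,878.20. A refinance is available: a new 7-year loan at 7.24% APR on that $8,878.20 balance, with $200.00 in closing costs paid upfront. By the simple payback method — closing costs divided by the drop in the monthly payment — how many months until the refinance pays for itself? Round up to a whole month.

Current payment = 13,000 × 8.49%/12 / (1 − (1+0.0070750)^−72) = $231.06.
Refinanced payment = 8,878.20 × 0.0060333 / (1 − (1+0.0060333)^−84) = $135.04.
Monthly savings = $231.06 − $135.04 = $96.02.
Break-even = $200.00 / $96.02 = 2.08 → 3 months.

3 months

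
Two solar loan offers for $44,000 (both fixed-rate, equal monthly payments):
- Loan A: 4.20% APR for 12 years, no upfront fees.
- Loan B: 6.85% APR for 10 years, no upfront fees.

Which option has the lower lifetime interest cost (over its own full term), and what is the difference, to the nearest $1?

Loan A: at 4.20% the monthly rate is 0.0035000, so the payment is 44,000 × 0.0035000 / (1 − 1.0035000^−144) = $389.52.
Total interest on Loan A = 144 × $389.52 − $44,000 = $12,090.88.
Loan B: at 6.85% the monthly rate is 0.0057083, so the payment is 44,000 × 0.0057083 / (1 − 1.0057083^−120) = $507.48.
Total interest on Loan B = 120 × $507.48 − $44,000 = $16,897.60.
Loan A is lower by $4,806.72.

Loan A by $4,807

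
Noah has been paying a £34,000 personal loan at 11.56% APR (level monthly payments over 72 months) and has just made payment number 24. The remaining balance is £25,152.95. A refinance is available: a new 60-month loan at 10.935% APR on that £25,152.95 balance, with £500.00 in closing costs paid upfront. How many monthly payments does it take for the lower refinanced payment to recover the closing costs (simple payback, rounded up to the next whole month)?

5 months

Current payment = 34,000 × 11.56%/12 / (1 − (1+0.0096333)^−72) = £656.95.
Refinanced payment = 25,152.95 × 0.0091125 / (1 − (1+0.0091125)^−60) = £546.07.
Monthly savings = £656.95 − £546.07 = £110.88.
Break-even = £500.00 / £110.88 = 4.51 → 5 months.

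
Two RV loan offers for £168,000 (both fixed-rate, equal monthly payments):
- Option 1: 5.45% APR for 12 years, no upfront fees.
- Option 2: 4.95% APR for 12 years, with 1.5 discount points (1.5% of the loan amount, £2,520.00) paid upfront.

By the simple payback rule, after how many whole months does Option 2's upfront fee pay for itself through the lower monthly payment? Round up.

60 months

Option 1: at 5.45% the monthly rate is 0.0045417, so the payment is 168,000 × 0.0045417 / (1 − 1.0045417^−144) = £1,592.01.
Option 2: at 4.95% the monthly rate is 0.0041250, so the payment is 168,000 × 0.0041250 / (1 − 1.0041250^−144) = £1,549.61.
Monthly savings = £1,592.01 − £1,549.61 = £42.40.
Break-even = £2,520.00 / £42.40 = 59.43 → 60 months.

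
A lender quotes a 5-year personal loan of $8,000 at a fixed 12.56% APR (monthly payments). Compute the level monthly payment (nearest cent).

$180.23

Monthly rate = 12.56%/12 = 0.0104667; payment = 8,000 × 0.0104667 / (1 − (1+0.0104667)^−60) = $180.23.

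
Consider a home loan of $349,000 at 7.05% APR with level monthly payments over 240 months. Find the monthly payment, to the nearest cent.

At 7.05% the monthly rate is 0.0058750, so the payment is 349,000 × 0.0058750 / (1 − 1.0058750^−240) = $2,716.28.

$2,716.28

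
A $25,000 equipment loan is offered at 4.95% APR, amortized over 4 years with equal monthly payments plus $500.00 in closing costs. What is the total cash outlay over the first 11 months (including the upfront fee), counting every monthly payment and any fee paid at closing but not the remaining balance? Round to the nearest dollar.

$6,827

Monthly rate = 4.95%/12 = 0.0041250; payment = 25,000 × 0.0041250 / (1 − (1+0.0041250)^−48) = $575.17.
Total outlay = 11 × $575.17 + $500.00 = $6,826.87.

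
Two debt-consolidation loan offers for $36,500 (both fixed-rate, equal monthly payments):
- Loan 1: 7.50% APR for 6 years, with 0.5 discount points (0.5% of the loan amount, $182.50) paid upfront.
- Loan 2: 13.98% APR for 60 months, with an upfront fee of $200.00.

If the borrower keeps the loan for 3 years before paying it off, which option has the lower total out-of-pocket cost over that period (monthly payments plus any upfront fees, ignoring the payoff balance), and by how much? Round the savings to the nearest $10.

Loan 1 by $7,860

Loan 1: at 7.50% the monthly rate is 0.0062500, so the payment is 36,500 × 0.0062500 / (1 − 1.0062500^−72) = $631.09.
Loan 2: monthly rate = 13.98%/12 = 0.0116500; payment = 36,500 × 0.0116500 / (1 − (1+0.0116500)^−60) = $848.91.
Over 36 months: Loan 1 costs 36 × $631.09 + $182.50 = $22,901.74; Loan 2 costs 36 × $848.91 + $200.00 = $30,760.76.
Loan 1 is cheaper by $30,760.76 − $22,901.74 = $7,859.02.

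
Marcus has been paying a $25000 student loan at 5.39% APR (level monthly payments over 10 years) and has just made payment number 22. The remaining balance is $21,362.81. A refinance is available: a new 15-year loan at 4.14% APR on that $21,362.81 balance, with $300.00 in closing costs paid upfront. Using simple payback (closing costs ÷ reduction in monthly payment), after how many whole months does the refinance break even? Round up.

3 months

Current payment = 25,000 × 5.39%/12 / (1 − (1+0.0044917)^−120) = $269.96.
Refinanced payment = 21,362.81 × 0.0034500 / (1 − (1+0.0034500)^−180) = $159.52.
Monthly savings = $269.96 − $159.52 = $110.44.
Break-even = $300.00 / $110.44 = 2.72 → 3 months.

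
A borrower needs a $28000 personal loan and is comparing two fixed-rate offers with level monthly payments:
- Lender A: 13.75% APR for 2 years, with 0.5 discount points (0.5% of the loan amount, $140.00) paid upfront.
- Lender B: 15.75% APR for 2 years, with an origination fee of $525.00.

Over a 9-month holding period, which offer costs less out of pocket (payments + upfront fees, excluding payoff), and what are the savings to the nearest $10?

Lender A: monthly rate = 13.75%/12 = 0.0114583; payment = 28,000 × 0.0114583 / (1 − (1+0.0114583)^−24) = $1,341.06.
Lender B: at 15.75% the monthly rate is 0.0131250, so the payment is 28,000 × 0.0131250 / (1 − 1.0131250^−24) = $1,367.62.
Over 9 months: Lender A costs 9 × $1,341.06 + $140.00 = $12,209.54; Lender B costs 9 × $1,367.62 + $525.00 = $12,833.58.
Lender A is cheaper by $12,833.58 − $12,209.54 = $624.04.

Lender A by $620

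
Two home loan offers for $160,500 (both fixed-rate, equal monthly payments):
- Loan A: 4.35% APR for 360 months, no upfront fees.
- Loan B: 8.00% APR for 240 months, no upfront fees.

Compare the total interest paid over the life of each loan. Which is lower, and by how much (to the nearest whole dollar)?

Loan A by $34,561

Loan A: monthly rate = 4.35%/12 = 0.0036250; payment = 160,500 × 0.0036250 / (1 − (1+0.0036250)^−360) = $798.99.
Total interest on Loan A = 360 × $798.99 − $160,500 = $127,136.40.
Loan B: at 8.00% the monthly rate is 0.0066667, so the payment is 160,500 × 0.0066667 / (1 − 1.0066667^−240) = $1,342.49.
Total interest on Loan B = 240 × $1,342.49 − $160,500 = $161,697.60.
Loan A is lower by $34,561.20.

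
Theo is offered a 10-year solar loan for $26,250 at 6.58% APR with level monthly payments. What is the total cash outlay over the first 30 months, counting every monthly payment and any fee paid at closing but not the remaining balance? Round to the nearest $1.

$8,974

Monthly rate = 6.58%/12 = 0.0054833; payment = 26,250 × 0.0054833 / (1 − (1+0.0054833)^−120) = $299.13.
Total outlay = 30 × $299.13 = $8,973.90.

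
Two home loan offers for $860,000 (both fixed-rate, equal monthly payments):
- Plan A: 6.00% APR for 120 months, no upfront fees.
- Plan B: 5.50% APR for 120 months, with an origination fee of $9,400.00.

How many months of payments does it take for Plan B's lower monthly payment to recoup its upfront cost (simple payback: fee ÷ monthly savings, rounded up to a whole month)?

Plan A: at 6.00% the monthly rate is 0.0050000, so the payment is 860,000 × 0.0050000 / (1 − 1.0050000^−120) = $9,547.76.
Plan B: monthly rate = 5.5%/12 = 0.0045833; payment = 860,000 × 0.0045833 / (1 − (1+0.0045833)^−120) = $9,333.26.
Monthly savings = $9,547.76 − $9,333.26 = $214.50.
Break-even = $9,400.00 / $214.50 = 43.82 → 44 months.

44 months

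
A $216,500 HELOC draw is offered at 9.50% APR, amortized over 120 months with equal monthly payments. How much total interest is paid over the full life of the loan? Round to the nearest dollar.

$119,675

Monthly rate = 9.5%/12 = 0.0079167; payment = 216,500 × 0.0079167 / (1 − (1+0.0079167)^−120) = $2,801.46.
Total paid = 120 × $2,801.46 = $336,175.20; interest = $336,175.20 − $216,500 = $119,675.20.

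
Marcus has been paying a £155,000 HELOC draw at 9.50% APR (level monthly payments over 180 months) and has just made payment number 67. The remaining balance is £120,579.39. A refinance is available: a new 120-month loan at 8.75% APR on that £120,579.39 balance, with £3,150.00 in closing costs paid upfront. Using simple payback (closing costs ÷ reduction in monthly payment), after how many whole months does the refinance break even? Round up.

Current payment = 155,000 × 9.5%/12 / (1 − (1+0.0079167)^−180) = £1,618.55.
Refinanced payment = 120,579.39 × 0.0072917 / (1 − (1+0.0072917)^−120) = £1,511.18.
Monthly savings = £1,618.55 − £1,511.18 = £107.37.
Break-even = £3,150.00 / £107.37 = 29.34 → 30 months.

30 months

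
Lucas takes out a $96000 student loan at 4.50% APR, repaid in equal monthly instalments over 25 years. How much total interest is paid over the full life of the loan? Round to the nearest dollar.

At 4.50% the monthly rate is 0.0037500, so the payment is 96,000 × 0.0037500 / (1 − 1.0037500^−300) = $533.60.
Total paid = 300 × $533.60 = $160,080.00; interest = $160,080.00 − $96,000 = $64,080.00.

$64,080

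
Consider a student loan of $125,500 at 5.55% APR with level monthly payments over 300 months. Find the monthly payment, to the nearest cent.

$774.43

At 5.55% the monthly rate is 0.0046250, so the payment is 125,500 × 0.0046250 / (1 − 1.0046250^−300) = $774.43.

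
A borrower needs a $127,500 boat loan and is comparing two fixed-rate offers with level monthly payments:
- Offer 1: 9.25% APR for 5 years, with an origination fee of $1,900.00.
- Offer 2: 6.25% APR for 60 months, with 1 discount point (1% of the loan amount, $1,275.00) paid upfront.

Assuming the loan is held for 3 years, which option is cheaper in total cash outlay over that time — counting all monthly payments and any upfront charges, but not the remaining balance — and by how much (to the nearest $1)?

Offer 2 by $7,192

Offer 1: at 9.25% the monthly rate is 0.0077083, so the payment is 127,500 × 0.0077083 / (1 − 1.0077083^−60) = $2,662.19.
Offer 2: monthly rate = 6.25%/12 = 0.0052083; payment = 127,500 × 0.0052083 / (1 − (1+0.0052083)^−60) = $2,479.78.
Over 36 months: Offer 1 costs 36 × $2,662.19 + $1,900.00 = $97,738.84; Offer 2 costs 36 × $2,479.78 + $1,275.00 = $90,547.08.
Offer 2 is cheaper by $97,738.84 − $90,547.08 = $7,191.76.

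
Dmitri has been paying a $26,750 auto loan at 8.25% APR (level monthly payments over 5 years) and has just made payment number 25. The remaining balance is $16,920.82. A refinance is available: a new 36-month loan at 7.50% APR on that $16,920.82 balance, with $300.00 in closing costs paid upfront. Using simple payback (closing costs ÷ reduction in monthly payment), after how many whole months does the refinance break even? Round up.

Current payment = 26,750 × 8.25%/12 / (1 − (1+0.0068750)^−60) = $545.60.
Refinanced payment = 16,920.82 × 0.0062500 / (1 − (1+0.0062500)^−36) = $526.34.
Monthly savings = $545.60 − $526.34 = $19.26.
Break-even = $300.00 / $19.26 = 15.58 → 16 months.

16 months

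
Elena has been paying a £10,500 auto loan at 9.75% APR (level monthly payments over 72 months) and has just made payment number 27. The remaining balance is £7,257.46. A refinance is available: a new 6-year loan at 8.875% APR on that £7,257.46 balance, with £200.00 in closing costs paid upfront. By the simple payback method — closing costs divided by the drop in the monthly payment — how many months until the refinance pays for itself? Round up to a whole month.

4 months

Current payment = 10,500 × 9.75%/12 / (1 − (1+0.0081250)^−72) = £193.20.
Refinanced payment = 7,257.46 × 0.0073958 / (1 − (1+0.0073958)^−72) = £130.37.
Monthly savings = £193.20 − £130.37 = £62.83.
Break-even = £200.00 / £62.83 = 3.18 → 4 months.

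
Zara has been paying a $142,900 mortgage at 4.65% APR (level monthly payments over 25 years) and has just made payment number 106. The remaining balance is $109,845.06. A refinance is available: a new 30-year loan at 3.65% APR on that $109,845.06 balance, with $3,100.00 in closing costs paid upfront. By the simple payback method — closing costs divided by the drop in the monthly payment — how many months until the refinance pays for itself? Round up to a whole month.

11 months

Current payment = 142,900 × 4.65%/12 / (1 − (1+0.0038750)^−300) = $806.50.
Refinanced payment = 109,845.06 × 0.0030417 / (1 − (1+0.0030417)^−360) = $502.50.
Monthly savings = $806.50 − $502.50 = $304.00.
Break-even = $3,100.00 / $304.00 = 10.20 → 11 months.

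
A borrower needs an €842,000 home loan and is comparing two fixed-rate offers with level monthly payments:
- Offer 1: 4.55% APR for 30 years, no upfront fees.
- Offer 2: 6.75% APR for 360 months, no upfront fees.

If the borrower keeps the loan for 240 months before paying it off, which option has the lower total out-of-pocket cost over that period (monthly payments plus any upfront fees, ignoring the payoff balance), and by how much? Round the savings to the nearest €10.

Offer 1: at 4.55% the monthly rate is 0.0037917, so the payment is 842,000 × 0.0037917 / (1 − 1.0037917^−360) = €4,291.34.
Offer 2: at 6.75% the monthly rate is 0.0056250, so the payment is 842,000 × 0.0056250 / (1 − 1.0056250^−360) = €5,461.20.
Over 240 months: Offer 1 costs 240 × €4,291.34 = €1,029,921.60; Offer 2 costs 240 × €5,461.20 = €1,310,688.00.
Offer 1 is cheaper by €1,310,688.00 − €1,029,921.60 = €280,766.40.

Offer 1 by €280,770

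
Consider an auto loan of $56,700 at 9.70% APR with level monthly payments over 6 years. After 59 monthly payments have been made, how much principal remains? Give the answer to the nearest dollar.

With monthly rate i = 9.7%/12 = 0.0080833, the balance after k of n payments is P · [(1+i)^n − (1+i)^k] / [(1+i)^n − 1].
(1+0.0080833)^72 = 1.78543191 and (1+0.0080833)^59 = 1.60801332, so the balance is 56,700 × (1.78543191 − 1.60801332) / (1.78543191 − 1) = $12,807.77.

$12,808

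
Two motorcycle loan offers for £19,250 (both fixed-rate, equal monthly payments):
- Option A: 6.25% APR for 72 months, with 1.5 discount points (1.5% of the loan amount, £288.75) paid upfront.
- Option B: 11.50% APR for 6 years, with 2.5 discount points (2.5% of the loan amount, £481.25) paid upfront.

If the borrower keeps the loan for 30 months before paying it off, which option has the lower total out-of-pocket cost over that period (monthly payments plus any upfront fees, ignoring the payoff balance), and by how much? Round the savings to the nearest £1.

Option A: at 6.25% the monthly rate is 0.0052083, so the payment is 19,250 × 0.0052083 / (1 − 1.0052083^−72) = £321.30.
Option B: monthly rate = 11.5%/12 = 0.0095833; payment = 19,250 × 0.0095833 / (1 − (1+0.0095833)^−72) = £371.35.
Over 30 months: Option A costs 30 × £321.30 + £288.75 = £9,927.75; Option B costs 30 × £371.35 + £481.25 = £11,621.75.
Option A is cheaper by £11,621.75 − £9,927.75 = £1,694.00.

Option A by £1,694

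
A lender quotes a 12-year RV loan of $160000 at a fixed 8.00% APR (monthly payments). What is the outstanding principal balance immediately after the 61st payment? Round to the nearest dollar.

With monthly rate i = 8%/12 = 0.0066667, the balance after k of n payments is P · [(1+i)^n − (1+i)^k] / [(1+i)^n − 1].
(1+0.0066667)^144 = 2.60338924 and (1+0.0066667)^61 = 1.49977801, so the balance is 160,000 × (2.60338924 − 1.49977801) / (2.60338924 − 1) = $110,127.84.

$110,128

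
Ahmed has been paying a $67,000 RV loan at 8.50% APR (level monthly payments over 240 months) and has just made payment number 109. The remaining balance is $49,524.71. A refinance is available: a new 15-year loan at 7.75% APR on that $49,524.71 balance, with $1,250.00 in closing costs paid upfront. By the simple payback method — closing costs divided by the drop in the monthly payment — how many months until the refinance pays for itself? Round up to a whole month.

Current payment = 67,000 × 8.5%/12 / (1 − (1+0.0070833)^−240) = $581.44.
Refinanced payment = 49,524.71 × 0.0064583 / (1 − (1+0.0064583)^−180) = $466.16.
Monthly savings = $581.44 − $466.16 = $115.28.
Break-even = $1,250.00 / $115.28 = 10.84 → 11 months.

11 months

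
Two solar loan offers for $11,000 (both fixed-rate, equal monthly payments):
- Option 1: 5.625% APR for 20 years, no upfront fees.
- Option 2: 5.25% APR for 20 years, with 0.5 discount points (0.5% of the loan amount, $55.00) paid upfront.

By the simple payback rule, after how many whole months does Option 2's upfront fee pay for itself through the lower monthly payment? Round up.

Option 1: monthly rate = 5.625%/12 = 0.0046875; payment = 11,000 × 0.0046875 / (1 − (1+0.0046875)^−240) = $76.45.
Option 2: at 5.25% the monthly rate is 0.0043750, so the payment is 11,000 × 0.0043750 / (1 − 1.0043750^−240) = $74.12.
Monthly savings = $76.45 − $74.12 = $2.33.
Break-even = $55.00 / $2.33 = 23.61 → 24 months.

24 months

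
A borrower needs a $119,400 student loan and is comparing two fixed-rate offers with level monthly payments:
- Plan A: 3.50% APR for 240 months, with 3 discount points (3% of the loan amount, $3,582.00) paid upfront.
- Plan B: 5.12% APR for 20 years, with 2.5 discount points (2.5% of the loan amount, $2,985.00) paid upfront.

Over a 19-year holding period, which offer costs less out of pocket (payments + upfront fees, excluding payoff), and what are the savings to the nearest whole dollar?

Plan A by $22,990

Plan A: monthly rate = 3.5%/12 = 0.0029167; payment = 119,400 × 0.0029167 / (1 − (1+0.0029167)^−240) = $692.47.
Plan B: monthly rate = 5.12%/12 = 0.0042667; payment = 119,400 × 0.0042667 / (1 − (1+0.0042667)^−240) = $795.92.
Over 228 months: Plan A costs 228 × $692.47 + $3,582.00 = $161,465.16; Plan B costs 228 × $795.92 + $2,985.00 = $184,454.76.
Plan A is cheaper by $184,454.76 − $161,465.16 = $22,989.60.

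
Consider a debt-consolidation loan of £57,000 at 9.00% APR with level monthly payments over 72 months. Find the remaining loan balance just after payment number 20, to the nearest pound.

With monthly rate i = 9%/12 = 0.0075000, the balance after k of n payments is P · [(1+i)^n − (1+i)^k] / [(1+i)^n − 1].
(1+0.0075000)^72 = 1.71255271 and (1+0.0075000)^20 = 1.16118414, so the balance is 57,000 × (1.71255271 − 1.16118414) / (1.71255271 − 1) = £44,106.22.

£44,106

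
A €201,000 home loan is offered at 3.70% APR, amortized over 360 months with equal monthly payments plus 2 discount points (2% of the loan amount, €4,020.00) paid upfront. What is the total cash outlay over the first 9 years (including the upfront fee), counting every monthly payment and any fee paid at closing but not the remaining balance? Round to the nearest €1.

€103,938

At 3.70% the monthly rate is 0.0030833, so the payment is 201,000 × 0.0030833 / (1 − 1.0030833^−360) = €925.17.
Total outlay = 108 × €925.17 + €4,020.00 = €103,938.36.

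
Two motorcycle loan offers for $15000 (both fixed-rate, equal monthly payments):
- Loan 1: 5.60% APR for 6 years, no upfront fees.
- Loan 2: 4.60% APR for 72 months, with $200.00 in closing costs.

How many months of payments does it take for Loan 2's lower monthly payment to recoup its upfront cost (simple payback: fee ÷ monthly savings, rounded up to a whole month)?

29 months

Loan 1: at 5.60% the monthly rate is 0.0046667, so the payment is 15,000 × 0.0046667 / (1 − 1.0046667^−72) = $245.77.
Loan 2: monthly rate = 4.6%/12 = 0.0038333; payment = 15,000 × 0.0038333 / (1 − (1+0.0038333)^−72) = $238.80.
Monthly savings = $245.77 − $238.80 = $6.97.
Break-even = $200.00 / $6.97 = 28.69 → 29 months.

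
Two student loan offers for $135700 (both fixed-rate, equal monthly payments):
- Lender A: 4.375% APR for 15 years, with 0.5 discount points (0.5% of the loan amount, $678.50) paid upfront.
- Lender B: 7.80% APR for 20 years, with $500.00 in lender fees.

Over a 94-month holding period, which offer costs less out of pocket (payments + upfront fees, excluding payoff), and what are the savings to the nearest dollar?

Lender A by $8,166

Lender A: monthly rate = 4.375%/12 = 0.0036458; payment = 135,700 × 0.0036458 / (1 − (1+0.0036458)^−180) = $1,029.45.
Lender B: at 7.80% the monthly rate is 0.0065000, so the payment is 135,700 × 0.0065000 / (1 − 1.0065000^−240) = $1,118.22.
Over 94 months: Lender A costs 94 × $1,029.45 + $678.50 = $97,446.80; Lender B costs 94 × $1,118.22 + $500.00 = $105,612.68.
Lender A is cheaper by $105,612.68 − $97,446.80 = $8,165.88.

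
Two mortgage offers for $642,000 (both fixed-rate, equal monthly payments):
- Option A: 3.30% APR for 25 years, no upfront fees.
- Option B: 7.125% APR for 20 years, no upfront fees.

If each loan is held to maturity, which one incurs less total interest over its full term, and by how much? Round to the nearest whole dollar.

Option A by $262,503

Option A: monthly rate = 3.3%/12 = 0.0027500; payment = 642,000 × 0.0027500 / (1 − (1+0.0027500)^−300) = $3,145.55.
Total interest on Option A = 300 × $3,145.55 − $642,000 = $301,665.00.
Option B: at 7.125% the monthly rate is 0.0059375, so the payment is 642,000 × 0.0059375 / (1 − 1.0059375^−240) = $5,025.70.
Total interest on Option B = 240 × $5,025.70 − $642,000 = $564,168.00.
Option A is lower by $262,503.00.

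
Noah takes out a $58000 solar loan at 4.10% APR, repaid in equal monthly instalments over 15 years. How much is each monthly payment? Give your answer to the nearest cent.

$431.93

At 4.10% the monthly rate is 0.0034167, so the payment is 58,000 × 0.0034167 / (1 − 1.0034167^−180) = $431.93.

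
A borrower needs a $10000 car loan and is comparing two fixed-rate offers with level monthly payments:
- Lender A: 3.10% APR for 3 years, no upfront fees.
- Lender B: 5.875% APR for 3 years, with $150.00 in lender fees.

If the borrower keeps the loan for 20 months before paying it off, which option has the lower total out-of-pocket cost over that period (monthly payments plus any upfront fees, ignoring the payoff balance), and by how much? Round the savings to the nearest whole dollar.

Lender A: monthly rate = 3.1%/12 = 0.0025833; payment = 10,000 × 0.0025833 / (1 − (1+0.0025833)^−36) = $291.25.
Lender B: monthly rate = 5.875%/12 = 0.0048958; payment = 10,000 × 0.0048958 / (1 − (1+0.0048958)^−36) = $303.65.
Over 20 months: Lender A costs 20 × $291.25 = $5,825.00; Lender B costs 20 × $303.65 + $150.00 = $6,223.00.
Lender A is cheaper by $6,223.00 − $5,825.00 = $398.00.

Lender A by $398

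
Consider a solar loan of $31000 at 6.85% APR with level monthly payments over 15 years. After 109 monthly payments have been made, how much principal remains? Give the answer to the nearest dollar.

$16,077

With monthly rate i = 6.85%/12 = 0.0057083, the balance after k of n payments is P · [(1+i)^n − (1+i)^k] / [(1+i)^n − 1].
(1+0.0057083)^180 = 2.78592083 and (1+0.0057083)^109 = 1.85974462, so the balance is 31,000 × (2.78592083 − 1.85974462) / (2.78592083 − 1) = $16,076.56.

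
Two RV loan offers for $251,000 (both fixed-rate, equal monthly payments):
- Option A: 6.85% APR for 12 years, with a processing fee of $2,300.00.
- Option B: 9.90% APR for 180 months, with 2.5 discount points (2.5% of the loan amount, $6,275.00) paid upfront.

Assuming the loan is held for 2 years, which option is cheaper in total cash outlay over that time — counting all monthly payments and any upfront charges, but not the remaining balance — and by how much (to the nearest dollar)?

Option A: monthly rate = 6.85%/12 = 0.0057083; payment = 251,000 × 0.0057083 / (1 − (1+0.0057083)^−144) = $2,561.21.
Option B: monthly rate = 9.9%/12 = 0.0082500; payment = 251,000 × 0.0082500 / (1 − (1+0.0082500)^−180) = $2,681.92.
Over 24 months: Option A costs 24 × $2,561.21 + $2,300.00 = $63,769.04; Option B costs 24 × $2,681.92 + $6,275.00 = $70,641.08.
Option A is cheaper by $70,641.08 − $63,769.04 = $6,872.04.

Option A by $6,872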